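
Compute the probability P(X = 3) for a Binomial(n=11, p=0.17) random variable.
0.182581

We have X ~ Binomial(n=11, p=0.17).

For a Binomial distribution, the PMF gives us the probability of each outcome.

Using the PMF formula:
P(X = 3) = 0.182581

Rounded to 4 decimal places: 0.1826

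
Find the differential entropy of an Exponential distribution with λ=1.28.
0.7531 nats

We have X ~ Exponential(λ=1.28).

The differential entropy measures the uncertainty or information content of the distribution.

For an Exponential distribution with λ=1.28:
h(X) = 0.7531 nats

(In bits, this would be 1.0866 bits.)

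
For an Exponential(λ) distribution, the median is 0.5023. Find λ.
λ = 1.3799

For X ~ Exponential(λ), the CDF is F(x) = 1 - e^(-λx).
The median m satisfies F(m) = 0.5:
1 - e^(-λm) = 0.5
e^(-λm) = 0.5
λm = ln(2)
m = ln(2) / λ

Given m = 0.5023:
λ = ln(2) / 0.5023 = 0.693147 / 0.5023 = 1.3799

Verification: ln(2) / 1.3799 = 0.5023 ✓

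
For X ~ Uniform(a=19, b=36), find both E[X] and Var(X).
E[X] = 27.5000, Var(X) = 24.0833

We have X ~ Uniform(a=19, b=36).

For a Uniform distribution with a=19, b=36:

Expected value:
E[X] = 27.5000

Variance:
Var(X) = 24.0833

Standard deviation:
σ = √Var(X) = 4.9075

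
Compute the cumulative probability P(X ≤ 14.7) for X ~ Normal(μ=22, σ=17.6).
0.339154

We have X ~ Normal(μ=22, σ=17.6).

The CDF gives us P(X ≤ k).

Using the CDF:
P(X ≤ 14.7) = 0.339154

This means there's approximately a 33.9% chance that X is at most 14.7.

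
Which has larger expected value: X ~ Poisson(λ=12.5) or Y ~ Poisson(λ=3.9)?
X has larger mean (12.5000 > 3.9000)

Compute the expected value for each distribution:

X ~ Poisson(λ=12.5):
E[X] = 12.5000

Y ~ Poisson(λ=3.9):
E[Y] = 3.9000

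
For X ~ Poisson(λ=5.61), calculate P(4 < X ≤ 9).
0.599680

We have X ~ Poisson(λ=5.61).

To find P(4 < X ≤ 9), we use:
P(4 < X ≤ 9) = P(X ≤ 9) - P(X ≤ 4)
                 = F(9) - F(4)
                 = 0.940316 - 0.340637
                 = 0.599680

So there's approximately a 60.0% chance that X falls in this range.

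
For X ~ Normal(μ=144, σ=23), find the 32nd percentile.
133.2429

We have X ~ Normal(μ=144, σ=23).

We want to find x such that P(X ≤ x) = 0.32.

This is the 32nd percentile, which means 32% of values fall below this point.

Using the inverse CDF (quantile function):
x = F⁻¹(0.32) = 133.2429

Verification: P(X ≤ 133.2429) = 0.32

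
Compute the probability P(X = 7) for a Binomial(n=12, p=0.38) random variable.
0.083017

We have X ~ Binomial(n=12, p=0.38).

For a Binomial distribution, the PMF gives us the probability of each outcome.

Using the PMF formula:
P(X = 7) = 0.083017

Rounded to 4 decimal places: 0.0830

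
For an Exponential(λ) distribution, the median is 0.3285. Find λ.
λ = 2.1100

For X ~ Exponential(λ), the CDF is F(x) = 1 - e^(-λx).
The median m satisfies F(m) = 0.5:
1 - e^(-λm) = 0.5
e^(-λm) = 0.5
λm = ln(2)
m = ln(2) / λ

Given m = 0.3285:
λ = ln(2) / 0.3285 = 0.693147 / 0.3285 = 2.1100

Verification: ln(2) / 2.1100 = 0.3285 ✓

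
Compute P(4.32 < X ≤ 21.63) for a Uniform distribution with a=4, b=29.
0.692400

We have X ~ Uniform(a=4, b=29).

To find P(4.32 < X ≤ 21.63), we use:
P(4.32 < X ≤ 21.63) = P(X ≤ 21.63) - P(X ≤ 4.32)
                 = F(21.63) - F(4.32)
                 = 0.705200 - 0.012800
                 = 0.692400

So there's approximately a 69.2% chance that X falls in this range.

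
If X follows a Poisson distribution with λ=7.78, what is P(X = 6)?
0.128746

We have X ~ Poisson(λ=7.78).

For a Poisson distribution, the PMF gives us the probability of each outcome.

Using the PMF formula:
P(X = 6) = 0.128746

Rounded to 4 decimal places: 0.1287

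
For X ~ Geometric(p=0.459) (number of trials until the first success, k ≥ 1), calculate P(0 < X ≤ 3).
0.841660

We have X ~ Geometric(p=0.459) (number of trials until the first success, k ≥ 1).

To find P(0 < X ≤ 3), we use:
P(0 < X ≤ 3) = P(X ≤ 3) - P(X ≤ 0)
                 = F(3) - F(0)
                 = 0.841660 - 0.000000
                 = 0.841660

So there's approximately a 84.2% chance that X falls in this range.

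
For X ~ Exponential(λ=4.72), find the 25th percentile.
0.0609

We have X ~ Exponential(λ=4.72).

We want to find x such that P(X ≤ x) = 0.25.

This is the 25th percentile, which means 25% of values fall below this point.

Using the inverse CDF (quantile function):
x = F⁻¹(0.25) = 0.0609

Verification: P(X ≤ 0.0609) = 0.25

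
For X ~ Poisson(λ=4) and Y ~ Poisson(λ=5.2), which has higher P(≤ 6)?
X has higher probability (P(X ≤ 6) = 0.8893 > P(Y ≤ 6) = 0.7324)

Compute P(≤ 6) for each distribution:

X ~ Poisson(λ=4):
P(X ≤ 6) = 0.8893

Y ~ Poisson(λ=5.2):
P(Y ≤ 6) = 0.7324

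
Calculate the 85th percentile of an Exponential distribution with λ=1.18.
1.6077

We have X ~ Exponential(λ=1.18).

We want to find x such that P(X ≤ x) = 0.85.

This is the 85th percentile, which means 85% of values fall below this point.

Using the inverse CDF (quantile function):
x = F⁻¹(0.85) = 1.6077

Verification: P(X ≤ 1.6077) = 0.85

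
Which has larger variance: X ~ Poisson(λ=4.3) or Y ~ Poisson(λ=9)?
Y has larger variance (9.0000 > 4.3000)

Compute the variance for each distribution:

X ~ Poisson(λ=4.3):
Var(X) = 4.3000

Y ~ Poisson(λ=9):
Var(Y) = 9.0000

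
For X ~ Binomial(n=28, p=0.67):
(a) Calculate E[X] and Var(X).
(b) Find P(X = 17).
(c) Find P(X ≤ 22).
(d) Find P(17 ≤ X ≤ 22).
(a) E[X] = 18.7600, Var(X) = 6.1908
(b) P(X = 17) = 0.119906
(c) P(X ≤ 22) = 0.938586
(d) P(17 ≤ X ≤ 22) = 0.757812

We have X ~ Binomial(n=28, p=0.67).

(a) Moments:
E[X] = 18.7600
Var(X) = 6.1908
σ = √Var(X) = 2.4881

(b) Point probability using PMF:
P(X = 17) = 0.119906

(c) Cumulative probability using CDF:
P(X ≤ 22) = F(22) = 0.938586

(d) Range probability:
P(17 ≤ X ≤ 22) = P(X ≤ 22) - P(X ≤ 16)
                   = F(22) - F(16)
                   = 0.938586 - 0.180774
                   = 0.757812

This means approximately 75.8% of outcomes fall in the interval [17, 22].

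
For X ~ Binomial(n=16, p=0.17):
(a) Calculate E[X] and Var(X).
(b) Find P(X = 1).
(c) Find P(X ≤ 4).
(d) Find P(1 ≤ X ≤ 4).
(a) E[X] = 2.7200, Var(X) = 2.2576
(b) P(X = 1) = 0.166242
(c) P(X ≤ 4) = 0.878913
(d) P(1 ≤ X ≤ 4) = 0.828185

We have X ~ Binomial(n=16, p=0.17).

(a) Moments:
E[X] = 2.7200
Var(X) = 2.2576
σ = √Var(X) = 1.5025

(b) Point probability using PMF:
P(X = 1) = 0.166242

(c) Cumulative probability using CDF:
P(X ≤ 4) = F(4) = 0.878913

(d) Range probability:
P(1 ≤ X ≤ 4) = P(X ≤ 4) - P(X ≤ 0)
                   = F(4) - F(0)
                   = 0.878913 - 0.050728
                   = 0.828185

This means approximately 82.8% of outcomes fall in the interval [1, 4].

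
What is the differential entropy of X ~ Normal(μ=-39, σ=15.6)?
4.1662 nats

We have X ~ Normal(μ=-39, σ=15.6).

The differential entropy measures the uncertainty or information content of the distribution.

For a Normal distribution with μ=-39, σ=15.6:
h(X) = 4.1662 nats

(In bits, this would be 6.0106 bits.)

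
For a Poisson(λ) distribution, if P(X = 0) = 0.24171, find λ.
λ = 1.4200

For a Poisson(λ) distribution, the PMF at 0 is:
P(X = 0) = λ^0 e^(-λ) / 0! = e^(-λ)

Given P(X = 0) = 0.24171:
e^(-λ) = 0.24171
-λ = ln(0.24171)
λ = -ln(0.24171) = 1.4200

Verification: e^(-1.4200) = 0.24171 ✓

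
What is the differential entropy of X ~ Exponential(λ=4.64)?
-0.5347 nats

We have X ~ Exponential(λ=4.64).

The differential entropy measures the uncertainty or information content of the distribution.

For an Exponential distribution with λ=4.64:
h(X) = -0.5347 nats

(In bits, this would be -0.7714 bits.)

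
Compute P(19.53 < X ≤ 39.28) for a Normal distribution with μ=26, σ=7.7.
0.757326

We have X ~ Normal(μ=26, σ=7.7).

To find P(19.53 < X ≤ 39.28), we use:
P(19.53 < X ≤ 39.28) = P(X ≤ 39.28) - P(X ≤ 19.53)
                 = F(39.28) - F(19.53)
                 = 0.957707 - 0.200381
                 = 0.757326

So there's approximately a 75.7% chance that X falls in this range.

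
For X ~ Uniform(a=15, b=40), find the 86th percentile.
36.5000

We have X ~ Uniform(a=15, b=40).

We want to find x such that P(X ≤ x) = 0.86.

This is the 86th percentile, which means 86% of values fall below this point.

Using the inverse CDF (quantile function):
x = F⁻¹(0.86) = 36.5000

Verification: P(X ≤ 36.5000) = 0.86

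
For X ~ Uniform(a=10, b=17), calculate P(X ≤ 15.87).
0.838571

We have X ~ Uniform(a=10, b=17).

The CDF gives us P(X ≤ k).

Using the CDF:
P(X ≤ 15.87) = 0.838571

This means there's approximately a 83.9% chance that X is at most 15.87.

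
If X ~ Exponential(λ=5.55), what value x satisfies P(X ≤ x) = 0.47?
0.1144

We have X ~ Exponential(λ=5.55).

We want to find x such that P(X ≤ x) = 0.47.

This is the 47th percentile, which means 47% of values fall below this point.

Using the inverse CDF (quantile function):
x = F⁻¹(0.47) = 0.1144

Verification: P(X ≤ 0.1144) = 0.47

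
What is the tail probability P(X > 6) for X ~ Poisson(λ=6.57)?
0.484469

We have X ~ Poisson(λ=6.57).

P(X > 6) = 1 - P(X ≤ 6)
                = 1 - F(6)
                = 1 - 0.515531
                = 0.484469

So there's approximately a 48.4% chance that X exceeds 6.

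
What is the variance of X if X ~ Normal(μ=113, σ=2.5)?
6.2500

We have X ~ Normal(μ=113, σ=2.5).

For a Normal distribution with μ=113, σ=2.5:
Var(X) = 6.2500

The variance measures the spread of the distribution around the mean.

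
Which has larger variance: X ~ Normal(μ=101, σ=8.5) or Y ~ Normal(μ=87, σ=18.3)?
Y has larger variance (334.8900 > 72.2500)

Compute the variance for each distribution:

X ~ Normal(μ=101, σ=8.5):
Var(X) = 72.2500

Y ~ Normal(μ=87, σ=18.3):
Var(Y) = 334.8900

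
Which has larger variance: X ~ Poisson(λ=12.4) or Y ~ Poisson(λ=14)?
Y has larger variance (14.0000 > 12.4000)

Compute the variance for each distribution:

X ~ Poisson(λ=12.4):
Var(X) = 12.4000

Y ~ Poisson(λ=14):
Var(Y) = 14.0000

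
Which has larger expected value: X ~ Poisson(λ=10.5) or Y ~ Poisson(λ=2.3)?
X has larger mean (10.5000 > 2.3000)

Compute the expected value for each distribution:

X ~ Poisson(λ=10.5):
E[X] = 10.5000

Y ~ Poisson(λ=2.3):
E[Y] = 2.3000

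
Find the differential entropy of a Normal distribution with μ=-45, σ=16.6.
4.2283 nats

We have X ~ Normal(μ=-45, σ=16.6).

The differential entropy measures the uncertainty or information content of the distribution.

For a Normal distribution with μ=-45, σ=16.6:
h(X) = 4.2283 nats

(In bits, this would be 6.1002 bits.)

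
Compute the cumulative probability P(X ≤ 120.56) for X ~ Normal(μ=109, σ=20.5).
0.713590

We have X ~ Normal(μ=109, σ=20.5).

The CDF gives us P(X ≤ k).

Using the CDF:
P(X ≤ 120.56) = 0.713590

This means there's approximately a 71.4% chance that X is at most 120.56.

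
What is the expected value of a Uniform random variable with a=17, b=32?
24.5000

We have X ~ Uniform(a=17, b=32).

For a Uniform distribution with a=17, b=32:
E[X] = 24.5000

This is the expected (average) value of X.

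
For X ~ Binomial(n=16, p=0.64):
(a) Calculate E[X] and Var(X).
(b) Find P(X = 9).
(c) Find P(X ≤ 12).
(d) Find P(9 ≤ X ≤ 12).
(a) E[X] = 10.2400, Var(X) = 3.6864
(b) P(X = 9) = 0.161497
(c) P(X ≤ 12) = 0.883030
(d) P(9 ≤ X ≤ 12) = 0.701712

We have X ~ Binomial(n=16, p=0.64).

(a) Moments:
E[X] = 10.2400
Var(X) = 3.6864
σ = √Var(X) = 1.9200

(b) Point probability using PMF:
P(X = 9) = 0.161497

(c) Cumulative probability using CDF:
P(X ≤ 12) = F(12) = 0.883030

(d) Range probability:
P(9 ≤ X ≤ 12) = P(X ≤ 12) - P(X ≤ 8)
                   = F(12) - F(8)
                   = 0.883030 - 0.181319
                   = 0.701712

This means approximately 70.2% of outcomes fall in the interval [9, 12].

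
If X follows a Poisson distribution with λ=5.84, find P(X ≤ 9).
0.926650

We have X ~ Poisson(λ=5.84).

The CDF gives us P(X ≤ k).

Using the CDF:
P(X ≤ 9) = 0.926650

This means there's approximately a 92.7% chance that X is at most 9.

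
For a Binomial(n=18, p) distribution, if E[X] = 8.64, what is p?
p = 0.48

For a Binomial(n, p) distribution:
E[X] = n × p

Given n = 18 and E[X] = 8.64:
8.64 = 18 × p
p = 8.64 / 18 = 0.48

Verification: Binomial(18, 0.48) has E[X] = 8.64 ✓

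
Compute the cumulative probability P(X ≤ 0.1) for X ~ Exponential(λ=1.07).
0.101474

We have X ~ Exponential(λ=1.07).

The CDF gives us P(X ≤ k).

Using the CDF:
P(X ≤ 0.1) = 0.101474

This means there's approximately a 10.1% chance that X is at most 0.1.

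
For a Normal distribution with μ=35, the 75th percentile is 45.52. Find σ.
σ = 15.5970

For X ~ Normal(μ, σ), the p-th percentile satisfies x = μ + z_p × σ,
where z_p = Φ⁻¹(p) is the standard normal quantile.

Step 1: z_{0.75} = Φ⁻¹(0.75) = 0.6745

Step 2: Solve for σ:
45.52 = 35 + 0.6745 × σ
σ = (45.52 - 35) / 0.6745
σ = 10.52 / 0.6745
σ = 15.5970

Verification: μ + z × σ = 35 + 0.6745 × 15.5970 = 45.52 ✓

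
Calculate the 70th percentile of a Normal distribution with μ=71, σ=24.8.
84.0051

We have X ~ Normal(μ=71, σ=24.8).

We want to find x such that P(X ≤ x) = 0.7.

This is the 70th percentile, which means 70% of values fall below this point.

Using the inverse CDF (quantile function):
x = F⁻¹(0.7) = 84.0051

Verification: P(X ≤ 84.0051) = 0.7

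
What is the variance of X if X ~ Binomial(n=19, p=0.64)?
4.3776

We have X ~ Binomial(n=19, p=0.64).

For a Binomial distribution with n=19, p=0.64:
Var(X) = 4.3776

The variance measures the spread of the distribution around the mean.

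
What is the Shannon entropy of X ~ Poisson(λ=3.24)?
1.9734 nats

We have X ~ Poisson(λ=3.24).

The Shannon entropy measures the uncertainty or information content of the distribution.

For a Poisson distribution with λ=3.24:
H(X) = 1.9734 nats

(In bits, this would be 2.8470 bits.)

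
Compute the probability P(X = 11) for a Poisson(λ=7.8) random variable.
0.066740

We have X ~ Poisson(λ=7.8).

For a Poisson distribution, the PMF gives us the probability of each outcome.

Using the PMF formula:
P(X = 11) = 0.066740

Rounded to 4 decimal places: 0.0667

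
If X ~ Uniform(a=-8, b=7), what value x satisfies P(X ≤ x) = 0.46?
-1.1000

We have X ~ Uniform(a=-8, b=7).

We want to find x such that P(X ≤ x) = 0.46.

This is the 46th percentile, which means 46% of values fall below this point.

Using the inverse CDF (quantile function):
x = F⁻¹(0.46) = -1.1000

Verification: P(X ≤ -1.1000) = 0.46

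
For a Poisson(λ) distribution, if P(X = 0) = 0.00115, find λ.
λ = 6.7680

For a Poisson(λ) distribution, the PMF at 0 is:
P(X = 0) = λ^0 e^(-λ) / 0! = e^(-λ)

Given P(X = 0) = 0.00115:
e^(-λ) = 0.00115
-λ = ln(0.00115)
λ = -ln(0.00115) = 6.7680

Verification: e^(-6.7680) = 0.00115 ✓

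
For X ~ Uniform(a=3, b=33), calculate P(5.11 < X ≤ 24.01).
0.630000

We have X ~ Uniform(a=3, b=33).

To find P(5.11 < X ≤ 24.01), we use:
P(5.11 < X ≤ 24.01) = P(X ≤ 24.01) - P(X ≤ 5.11)
                 = F(24.01) - F(5.11)
                 = 0.700333 - 0.070333
                 = 0.630000

So there's approximately a 63.0% chance that X falls in this range.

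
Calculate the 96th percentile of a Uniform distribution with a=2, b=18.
17.3600

We have X ~ Uniform(a=2, b=18).

We want to find x such that P(X ≤ x) = 0.96.

This is the 96th percentile, which means 96% of values fall below this point.

Using the inverse CDF (quantile function):
x = F⁻¹(0.96) = 17.3600

Verification: P(X ≤ 17.3600) = 0.96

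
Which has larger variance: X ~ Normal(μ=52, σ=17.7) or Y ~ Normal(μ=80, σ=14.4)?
X has larger variance (313.2900 > 207.3600)

Compute the variance for each distribution:

X ~ Normal(μ=52, σ=17.7):
Var(X) = 313.2900

Y ~ Normal(μ=80, σ=14.4):
Var(Y) = 207.3600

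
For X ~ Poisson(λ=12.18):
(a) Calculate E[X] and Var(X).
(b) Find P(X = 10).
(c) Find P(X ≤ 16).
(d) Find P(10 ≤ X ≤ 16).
(a) E[X] = 12.1800, Var(X) = 12.1800
(b) P(X = 10) = 0.101626
(c) P(X ≤ 16) = 0.888643
(d) P(10 ≤ X ≤ 16) = 0.661623

We have X ~ Poisson(λ=12.18).

(a) Moments:
E[X] = 12.1800
Var(X) = 12.1800
σ = √Var(X) = 3.4900

(b) Point probability using PMF:
P(X = 10) = 0.101626

(c) Cumulative probability using CDF:
P(X ≤ 16) = F(16) = 0.888643

(d) Range probability:
P(10 ≤ X ≤ 16) = P(X ≤ 16) - P(X ≤ 9)
                   = F(16) - F(9)
                   = 0.888643 - 0.227020
                   = 0.661623

This means approximately 66.2% of outcomes fall in the interval [10, 16].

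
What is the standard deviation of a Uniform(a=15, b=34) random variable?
5.4848

We have X ~ Uniform(a=15, b=34).

For a Uniform distribution with a=15, b=34:
σ = √Var(X) = 5.4848

The standard deviation is the square root of the variance.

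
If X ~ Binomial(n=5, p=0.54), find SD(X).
1.1145

We have X ~ Binomial(n=5, p=0.54).

For a Binomial distribution with n=5, p=0.54:
σ = √Var(X) = 1.1145

The standard deviation is the square root of the variance.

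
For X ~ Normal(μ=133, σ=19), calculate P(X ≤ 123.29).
0.304657

We have X ~ Normal(μ=133, σ=19).

The CDF gives us P(X ≤ k).

Using the CDF:
P(X ≤ 123.29) = 0.304657

This means there's approximately a 30.5% chance that X is at most 123.29.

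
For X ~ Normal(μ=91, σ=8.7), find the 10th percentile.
79.8505

We have X ~ Normal(μ=91, σ=8.7).

We want to find x such that P(X ≤ x) = 0.1.

This is the 10th percentile, which means 10% of values fall below this point.

Using the inverse CDF (quantile function):
x = F⁻¹(0.1) = 79.8505

Verification: P(X ≤ 79.8505) = 0.1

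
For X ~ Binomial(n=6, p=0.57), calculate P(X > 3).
0.482304

We have X ~ Binomial(n=6, p=0.57).

P(X > 3) = 1 - P(X ≤ 3)
                = 1 - F(3)
                = 1 - 0.517696
                = 0.482304

So there's approximately a 48.2% chance that X exceeds 3.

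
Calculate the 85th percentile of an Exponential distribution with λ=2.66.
0.7132

We have X ~ Exponential(λ=2.66).

We want to find x such that P(X ≤ x) = 0.85.

This is the 85th percentile, which means 85% of values fall below this point.

Using the inverse CDF (quantile function):
x = F⁻¹(0.85) = 0.7132

Verification: P(X ≤ 0.7132) = 0.85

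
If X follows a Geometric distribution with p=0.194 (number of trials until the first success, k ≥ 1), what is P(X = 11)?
0.022447

We have X ~ Geometric(p=0.194) (number of trials until the first success, k ≥ 1).

For a Geometric distribution, the PMF gives us the probability of each outcome.

Using the PMF formula:
P(X = 11) = 0.022447

Rounded to 4 decimal places: 0.0224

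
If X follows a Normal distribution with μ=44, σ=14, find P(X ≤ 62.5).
0.906821

We have X ~ Normal(μ=44, σ=14).

The CDF gives us P(X ≤ k).

Using the CDF:
P(X ≤ 62.5) = 0.906821

This means there's approximately a 90.7% chance that X is at most 62.5.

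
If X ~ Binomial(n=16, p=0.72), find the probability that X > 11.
0.521228

We have X ~ Binomial(n=16, p=0.72).

P(X > 11) = 1 - P(X ≤ 11)
                = 1 - F(11)
                = 1 - 0.478772
                = 0.521228

So there's approximately a 52.1% chance that X exceeds 11.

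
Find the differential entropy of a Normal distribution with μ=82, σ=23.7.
4.5844 nats

We have X ~ Normal(μ=82, σ=23.7).

The differential entropy measures the uncertainty or information content of the distribution.

For a Normal distribution with μ=82, σ=23.7:
h(X) = 4.5844 nats

(In bits, this would be 6.6139 bits.)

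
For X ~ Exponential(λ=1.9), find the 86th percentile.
1.0348

We have X ~ Exponential(λ=1.9).

We want to find x such that P(X ≤ x) = 0.86.

This is the 86th percentile, which means 86% of values fall below this point.

Using the inverse CDF (quantile function):
x = F⁻¹(0.86) = 1.0348

Verification: P(X ≤ 1.0348) = 0.86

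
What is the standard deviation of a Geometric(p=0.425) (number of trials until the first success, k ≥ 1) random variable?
1.7842

We have X ~ Geometric(p=0.425) (number of trials until the first success, k ≥ 1).

For a Geometric distribution with p=0.425 (number of trials until the first success, k ≥ 1):
σ = √Var(X) = 1.7842

The standard deviation is the square root of the variance.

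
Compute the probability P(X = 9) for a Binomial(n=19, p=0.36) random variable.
0.108166

We have X ~ Binomial(n=19, p=0.36).

For a Binomial distribution, the PMF gives us the probability of each outcome.

Using the PMF formula:
P(X = 9) = 0.108166

Rounded to 4 decimal places: 0.1082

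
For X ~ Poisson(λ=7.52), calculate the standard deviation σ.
2.7423

We have X ~ Poisson(λ=7.52).

For a Poisson distribution with λ=7.52:
σ = √Var(X) = 2.7423

The standard deviation is the square root of the variance.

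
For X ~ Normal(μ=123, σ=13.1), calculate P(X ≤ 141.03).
0.915641

We have X ~ Normal(μ=123, σ=13.1).

The CDF gives us P(X ≤ k).

Using the CDF:
P(X ≤ 141.03) = 0.915641

This means there's approximately a 91.6% chance that X is at most 141.03.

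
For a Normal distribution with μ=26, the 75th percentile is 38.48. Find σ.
σ = 18.5029

For X ~ Normal(μ, σ), the p-th percentile satisfies x = μ + z_p × σ,
where z_p = Φ⁻¹(p) is the standard normal quantile.

Step 1: z_{0.75} = Φ⁻¹(0.75) = 0.6745

Step 2: Solve for σ:
38.48 = 26 + 0.6745 × σ
σ = (38.48 - 26) / 0.6745
σ = 12.48 / 0.6745
σ = 18.5029

Verification: μ + z × σ = 26 + 0.6745 × 18.5029 = 38.48 ✓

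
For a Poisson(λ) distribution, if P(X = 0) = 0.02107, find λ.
λ = 3.8599

For a Poisson(λ) distribution, the PMF at 0 is:
P(X = 0) = λ^0 e^(-λ) / 0! = e^(-λ)

Given P(X = 0) = 0.02107:
e^(-λ) = 0.02107
-λ = ln(0.02107)
λ = -ln(0.02107) = 3.8599

Verification: e^(-3.8599) = 0.02107 ✓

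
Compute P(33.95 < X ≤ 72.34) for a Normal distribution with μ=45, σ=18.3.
0.659431

We have X ~ Normal(μ=45, σ=18.3).

To find P(33.95 < X ≤ 72.34), we use:
P(33.95 < X ≤ 72.34) = P(X ≤ 72.34) - P(X ≤ 33.95)
                 = F(72.34) - F(33.95)
                 = 0.932411 - 0.272980
                 = 0.659431

So there's approximately a 65.9% chance that X falls in this range.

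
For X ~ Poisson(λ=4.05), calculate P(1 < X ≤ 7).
0.857850

We have X ~ Poisson(λ=4.05).

To find P(1 < X ≤ 7), we use:
P(1 < X ≤ 7) = P(X ≤ 7) - P(X ≤ 1)
                 = F(7) - F(1)
                 = 0.945833 - 0.087983
                 = 0.857850

So there's approximately a 85.8% chance that X falls in this range.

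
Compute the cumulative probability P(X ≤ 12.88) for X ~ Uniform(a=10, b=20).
0.288000

We have X ~ Uniform(a=10, b=20).

The CDF gives us P(X ≤ k).

Using the CDF:
P(X ≤ 12.88) = 0.288000

This means there's approximately a 28.8% chance that X is at most 12.88.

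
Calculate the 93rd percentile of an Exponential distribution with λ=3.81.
0.6980

We have X ~ Exponential(λ=3.81).

We want to find x such that P(X ≤ x) = 0.93.

This is the 93rd percentile, which means 93% of values fall below this point.

Using the inverse CDF (quantile function):
x = F⁻¹(0.93) = 0.6980

Verification: P(X ≤ 0.6980) = 0.93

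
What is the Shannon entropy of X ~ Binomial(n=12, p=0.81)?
1.6976 nats

We have X ~ Binomial(n=12, p=0.81).

The Shannon entropy measures the uncertainty or information content of the distribution.

For a Binomial distribution with n=12, p=0.81:
H(X) = 1.6976 nats

(In bits, this would be 2.4492 bits.)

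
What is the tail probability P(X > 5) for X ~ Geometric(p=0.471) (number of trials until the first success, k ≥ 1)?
0.041427

We have X ~ Geometric(p=0.471) (number of trials until the first success, k ≥ 1).

P(X > 5) = 1 - P(X ≤ 5)
                = 1 - F(5)
                = 1 - 0.958573
                = 0.041427

So there's approximately a 4.1% chance that X exceeds 5.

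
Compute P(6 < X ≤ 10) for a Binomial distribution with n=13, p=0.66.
0.758489

We have X ~ Binomial(n=13, p=0.66).

To find P(6 < X ≤ 10), we use:
P(6 < X ≤ 10) = P(X ≤ 10) - P(X ≤ 6)
                 = F(10) - F(6)
                 = 0.871962 - 0.113473
                 = 0.758489

So there's approximately a 75.8% chance that X falls in this range.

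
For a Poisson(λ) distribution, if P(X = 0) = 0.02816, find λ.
λ = 3.5699

For a Poisson(λ) distribution, the PMF at 0 is:
P(X = 0) = λ^0 e^(-λ) / 0! = e^(-λ)

Given P(X = 0) = 0.02816:
e^(-λ) = 0.02816
-λ = ln(0.02816)
λ = -ln(0.02816) = 3.5699

Verification: e^(-3.5699) = 0.02816 ✓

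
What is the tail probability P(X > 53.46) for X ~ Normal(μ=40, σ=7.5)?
0.036353

We have X ~ Normal(μ=40, σ=7.5).

P(X > 53.46) = 1 - P(X ≤ 53.46)
                = 1 - F(53.46)
                = 1 - 0.963647
                = 0.036353

So there's approximately a 3.6% chance that X exceeds 53.46.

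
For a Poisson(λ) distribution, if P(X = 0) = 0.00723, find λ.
λ = 4.9295

For a Poisson(λ) distribution, the PMF at 0 is:
P(X = 0) = λ^0 e^(-λ) / 0! = e^(-λ)

Given P(X = 0) = 0.00723:
e^(-λ) = 0.00723
-λ = ln(0.00723)
λ = -ln(0.00723) = 4.9295

Verification: e^(-4.9295) = 0.00723 ✓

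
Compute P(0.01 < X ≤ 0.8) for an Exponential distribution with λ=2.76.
0.862857

We have X ~ Exponential(λ=2.76).

To find P(0.01 < X ≤ 0.8), we use:
P(0.01 < X ≤ 0.8) = P(X ≤ 0.8) - P(X ≤ 0.01)
                 = F(0.8) - F(0.01)
                 = 0.890080 - 0.027223
                 = 0.862857

So there's approximately a 86.3% chance that X falls in this range.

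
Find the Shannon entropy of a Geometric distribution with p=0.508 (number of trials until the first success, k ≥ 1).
1.3642 nats

We have X ~ Geometric(p=0.508) (number of trials until the first success, k ≥ 1).

The Shannon entropy measures the uncertainty or information content of the distribution.

For a Geometric distribution with p=0.508 (number of trials until the first success, k ≥ 1):
H(X) = 1.3642 nats

(In bits, this would be 1.9681 bits.)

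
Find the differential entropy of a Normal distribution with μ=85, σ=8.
3.4984 nats

We have X ~ Normal(μ=85, σ=8).

The differential entropy measures the uncertainty or information content of the distribution.

For a Normal distribution with μ=85, σ=8:
h(X) = 3.4984 nats

(In bits, this would be 5.0471 bits.)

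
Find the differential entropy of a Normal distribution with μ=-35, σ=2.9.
2.4836 nats

We have X ~ Normal(μ=-35, σ=2.9).

The differential entropy measures the uncertainty or information content of the distribution.

For a Normal distribution with μ=-35, σ=2.9:
h(X) = 2.4836 nats

(In bits, this would be 3.5831 bits.)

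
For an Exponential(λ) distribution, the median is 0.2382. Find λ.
λ = 2.9099

For X ~ Exponential(λ), the CDF is F(x) = 1 - e^(-λx).
The median m satisfies F(m) = 0.5:
1 - e^(-λm) = 0.5
e^(-λm) = 0.5
λm = ln(2)
m = ln(2) / λ

Given m = 0.2382:
λ = ln(2) / 0.2382 = 0.693147 / 0.2382 = 2.9099

Verification: ln(2) / 2.9099 = 0.2382 ✓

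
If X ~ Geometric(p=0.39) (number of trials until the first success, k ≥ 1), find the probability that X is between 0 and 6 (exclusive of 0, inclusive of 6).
0.948480

We have X ~ Geometric(p=0.39) (number of trials until the first success, k ≥ 1).

To find P(0 < X ≤ 6), we use:
P(0 < X ≤ 6) = P(X ≤ 6) - P(X ≤ 0)
                 = F(6) - F(0)
                 = 0.948480 - 0.000000
                 = 0.948480

So there's approximately a 94.8% chance that X falls in this range.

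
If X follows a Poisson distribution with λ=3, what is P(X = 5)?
0.100819

We have X ~ Poisson(λ=3).

For a Poisson distribution, the PMF gives us the probability of each outcome.

Using the PMF formula:
P(X = 5) = 0.100819

Rounded to 4 decimal places: 0.1008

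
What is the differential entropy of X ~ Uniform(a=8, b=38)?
3.4012 nats

We have X ~ Uniform(a=8, b=38).

The differential entropy measures the uncertainty or information content of the distribution.

For a Uniform distribution with a=8, b=38:
h(X) = 3.4012 nats

(In bits, this would be 4.9069 bits.)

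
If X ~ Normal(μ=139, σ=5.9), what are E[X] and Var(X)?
E[X] = 139.0000, Var(X) = 34.8100

We have X ~ Normal(μ=139, σ=5.9).

For a Normal distribution with μ=139, σ=5.9:

Expected value:
E[X] = 139.0000

Variance:
Var(X) = 34.8100

Standard deviation:
σ = √Var(X) = 5.9000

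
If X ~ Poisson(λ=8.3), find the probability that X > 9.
0.321226

We have X ~ Poisson(λ=8.3).

P(X > 9) = 1 - P(X ≤ 9)
                = 1 - F(9)
                = 1 - 0.678774
                = 0.321226

So there's approximately a 32.1% chance that X exceeds 9.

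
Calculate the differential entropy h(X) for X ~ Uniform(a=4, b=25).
3.0445 nats

We have X ~ Uniform(a=4, b=25).

The differential entropy measures the uncertainty or information content of the distribution.

For a Uniform distribution with a=4, b=25:
h(X) = 3.0445 nats

(In bits, this would be 4.3923 bits.)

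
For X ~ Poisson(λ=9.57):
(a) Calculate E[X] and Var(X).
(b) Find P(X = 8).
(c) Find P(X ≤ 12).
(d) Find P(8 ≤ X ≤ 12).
(a) E[X] = 9.5700, Var(X) = 9.5700
(b) P(X = 8) = 0.121780
(c) P(X ≤ 12) = 0.830465
(d) P(8 ≤ X ≤ 12) = 0.568995

We have X ~ Poisson(λ=9.57).

(a) Moments:
E[X] = 9.5700
Var(X) = 9.5700
σ = √Var(X) = 3.0935

(b) Point probability using PMF:
P(X = 8) = 0.121780

(c) Cumulative probability using CDF:
P(X ≤ 12) = F(12) = 0.830465

(d) Range probability:
P(8 ≤ X ≤ 12) = P(X ≤ 12) - P(X ≤ 7)
                   = F(12) - F(7)
                   = 0.830465 - 0.261470
                   = 0.568995

This means approximately 56.9% of outcomes fall in the interval [8, 12].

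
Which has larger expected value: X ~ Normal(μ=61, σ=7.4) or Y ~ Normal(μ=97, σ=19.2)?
Y has larger mean (97.0000 > 61.0000)

Compute the expected value for each distribution:

X ~ Normal(μ=61, σ=7.4):
E[X] = 61.0000

Y ~ Normal(μ=97, σ=19.2):
E[Y] = 97.0000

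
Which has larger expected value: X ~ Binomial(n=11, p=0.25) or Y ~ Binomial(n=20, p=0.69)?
Y has larger mean (13.8000 > 2.7500)

Compute the expected value for each distribution:

X ~ Binomial(n=11, p=0.25):
E[X] = 2.7500

Y ~ Binomial(n=20, p=0.69):
E[Y] = 13.8000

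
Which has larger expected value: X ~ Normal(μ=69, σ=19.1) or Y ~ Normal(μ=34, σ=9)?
X has larger mean (69.0000 > 34.0000)

Compute the expected value for each distribution:

X ~ Normal(μ=69, σ=19.1):
E[X] = 69.0000

Y ~ Normal(μ=34, σ=9):
E[Y] = 34.0000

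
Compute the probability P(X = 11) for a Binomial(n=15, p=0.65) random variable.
0.179247

We have X ~ Binomial(n=15, p=0.65).

For a Binomial distribution, the PMF gives us the probability of each outcome.

Using the PMF formula:
P(X = 11) = 0.179247

Rounded to 4 decimal places: 0.1792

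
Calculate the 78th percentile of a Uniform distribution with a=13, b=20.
18.4600

We have X ~ Uniform(a=13, b=20).

We want to find x such that P(X ≤ x) = 0.78.

This is the 78th percentile, which means 78% of values fall below this point.

Using the inverse CDF (quantile function):
x = F⁻¹(0.78) = 18.4600

Verification: P(X ≤ 18.4600) = 0.78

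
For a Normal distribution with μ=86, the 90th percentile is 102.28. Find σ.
σ = 12.7034

For X ~ Normal(μ, σ), the p-th percentile satisfies x = μ + z_p × σ,
where z_p = Φ⁻¹(p) is the standard normal quantile.

Step 1: z_{0.9} = Φ⁻¹(0.9) = 1.2816

Step 2: Solve for σ:
102.28 = 86 + 1.2816 × σ
σ = (102.28 - 86) / 1.2816
σ = 16.28 / 1.2816
σ = 12.7034

Verification: μ + z × σ = 86 + 1.2816 × 12.7034 = 102.28 ✓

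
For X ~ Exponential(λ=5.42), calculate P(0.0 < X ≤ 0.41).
0.891630

We have X ~ Exponential(λ=5.42).

To find P(0.0 < X ≤ 0.41), we use:
P(0.0 < X ≤ 0.41) = P(X ≤ 0.41) - P(X ≤ 0.0)
                 = F(0.41) - F(0.0)
                 = 0.891630 - 0.000000
                 = 0.891630

So there's approximately a 89.2% chance that X falls in this range.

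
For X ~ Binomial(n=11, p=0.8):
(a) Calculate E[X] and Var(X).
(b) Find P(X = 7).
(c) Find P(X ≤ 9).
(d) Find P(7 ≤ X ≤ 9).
(a) E[X] = 8.8000, Var(X) = 1.7600
(b) P(X = 7) = 0.110730
(c) P(X ≤ 9) = 0.677877
(d) P(7 ≤ X ≤ 9) = 0.627468

We have X ~ Binomial(n=11, p=0.8).

(a) Moments:
E[X] = 8.8000
Var(X) = 1.7600
σ = √Var(X) = 1.3266

(b) Point probability using PMF:
P(X = 7) = 0.110730

(c) Cumulative probability using CDF:
P(X ≤ 9) = F(9) = 0.677877

(d) Range probability:
P(7 ≤ X ≤ 9) = P(X ≤ 9) - P(X ≤ 6)
                   = F(9) - F(6)
                   = 0.677877 - 0.050410
                   = 0.627468

This means approximately 62.7% of outcomes fall in the interval [7, 9].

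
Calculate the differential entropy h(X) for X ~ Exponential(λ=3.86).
-0.3507 nats

We have X ~ Exponential(λ=3.86).

The differential entropy measures the uncertainty or information content of the distribution.

For an Exponential distribution with λ=3.86:
h(X) = -0.3507 nats

(In bits, this would be -0.5059 bits.)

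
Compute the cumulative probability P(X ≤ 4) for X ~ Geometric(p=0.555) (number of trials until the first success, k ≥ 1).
0.960786

We have X ~ Geometric(p=0.555) (number of trials until the first success, k ≥ 1).

The CDF gives us P(X ≤ k).

Using the CDF:
P(X ≤ 4) = 0.960786

This means there's approximately a 96.1% chance that X is at most 4.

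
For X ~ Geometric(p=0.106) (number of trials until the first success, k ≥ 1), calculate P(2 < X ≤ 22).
0.714235

We have X ~ Geometric(p=0.106) (number of trials until the first success, k ≥ 1).

To find P(2 < X ≤ 22), we use:
P(2 < X ≤ 22) = P(X ≤ 22) - P(X ≤ 2)
                 = F(22) - F(2)
                 = 0.914999 - 0.200764
                 = 0.714235

So there's approximately a 71.4% chance that X falls in this range.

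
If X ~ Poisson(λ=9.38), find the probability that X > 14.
0.055109

We have X ~ Poisson(λ=9.38).

P(X > 14) = 1 - P(X ≤ 14)
                = 1 - F(14)
                = 1 - 0.944891
                = 0.055109

So there's approximately a 5.5% chance that X exceeds 14.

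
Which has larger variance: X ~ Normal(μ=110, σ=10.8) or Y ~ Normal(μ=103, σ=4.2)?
X has larger variance (116.6400 > 17.6400)

Compute the variance for each distribution:

X ~ Normal(μ=110, σ=10.8):
Var(X) = 116.6400

Y ~ Normal(μ=103, σ=4.2):
Var(Y) = 17.6400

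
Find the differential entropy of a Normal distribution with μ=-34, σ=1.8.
2.0067 nats

We have X ~ Normal(μ=-34, σ=1.8).

The differential entropy measures the uncertainty or information content of the distribution.

For a Normal distribution with μ=-34, σ=1.8:
h(X) = 2.0067 nats

(In bits, this would be 2.8951 bits.)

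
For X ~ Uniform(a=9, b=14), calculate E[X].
11.5000

We have X ~ Uniform(a=9, b=14).

For a Uniform distribution with a=9, b=14:
E[X] = 11.5000

This is the expected (average) value of X.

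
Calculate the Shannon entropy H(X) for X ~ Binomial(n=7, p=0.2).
1.4272 nats

We have X ~ Binomial(n=7, p=0.2).

The Shannon entropy measures the uncertainty or information content of the distribution.

For a Binomial distribution with n=7, p=0.2:
H(X) = 1.4272 nats

(In bits, this would be 2.0590 bits.)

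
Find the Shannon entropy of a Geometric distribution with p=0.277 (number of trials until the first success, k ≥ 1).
2.1303 nats

We have X ~ Geometric(p=0.277) (number of trials until the first success, k ≥ 1).

The Shannon entropy measures the uncertainty or information content of the distribution.

For a Geometric distribution with p=0.277 (number of trials until the first success, k ≥ 1):
H(X) = 2.1303 nats

(In bits, this would be 3.0734 bits.)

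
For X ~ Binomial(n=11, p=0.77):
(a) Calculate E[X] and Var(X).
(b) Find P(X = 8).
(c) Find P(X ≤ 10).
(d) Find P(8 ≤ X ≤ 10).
(a) E[X] = 8.4700, Var(X) = 1.9481
(b) P(X = 8) = 0.248081
(c) P(X ≤ 10) = 0.943585
(d) P(8 ≤ X ≤ 10) = 0.710290

We have X ~ Binomial(n=11, p=0.77).

(a) Moments:
E[X] = 8.4700
Var(X) = 1.9481
σ = √Var(X) = 1.3957

(b) Point probability using PMF:
P(X = 8) = 0.248081

(c) Cumulative probability using CDF:
P(X ≤ 10) = F(10) = 0.943585

(d) Range probability:
P(8 ≤ X ≤ 10) = P(X ≤ 10) - P(X ≤ 7)
                   = F(10) - F(7)
                   = 0.943585 - 0.233295
                   = 0.710290

This means approximately 71.0% of outcomes fall in the interval [8, 10].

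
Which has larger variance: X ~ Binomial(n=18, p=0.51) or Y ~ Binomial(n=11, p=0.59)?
X has larger variance (4.4982 > 2.6609)

Compute the variance for each distribution:

X ~ Binomial(n=18, p=0.51):
Var(X) = 4.4982

Y ~ Binomial(n=11, p=0.59):
Var(Y) = 2.6609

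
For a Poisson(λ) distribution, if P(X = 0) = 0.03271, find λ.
λ = 3.4201

For a Poisson(λ) distribution, the PMF at 0 is:
P(X = 0) = λ^0 e^(-λ) / 0! = e^(-λ)

Given P(X = 0) = 0.03271:
e^(-λ) = 0.03271
-λ = ln(0.03271)
λ = -ln(0.03271) = 3.4201

Verification: e^(-3.4201) = 0.03271 ✓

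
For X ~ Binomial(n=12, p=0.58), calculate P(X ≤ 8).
0.814735

We have X ~ Binomial(n=12, p=0.58).

The CDF gives us P(X ≤ k).

Using the CDF:
P(X ≤ 8) = 0.814735

This means there's approximately a 81.5% chance that X is at most 8.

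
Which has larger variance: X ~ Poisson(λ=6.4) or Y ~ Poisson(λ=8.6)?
Y has larger variance (8.6000 > 6.4000)

Compute the variance for each distribution:

X ~ Poisson(λ=6.4):
Var(X) = 6.4000

Y ~ Poisson(λ=8.6):
Var(Y) = 8.6000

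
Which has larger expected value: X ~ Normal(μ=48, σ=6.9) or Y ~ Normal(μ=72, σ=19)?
Y has larger mean (72.0000 > 48.0000)

Compute the expected value for each distribution:

X ~ Normal(μ=48, σ=6.9):
E[X] = 48.0000

Y ~ Normal(μ=72, σ=19):
E[Y] = 72.0000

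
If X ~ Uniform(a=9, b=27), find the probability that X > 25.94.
0.058889

We have X ~ Uniform(a=9, b=27).

P(X > 25.94) = 1 - P(X ≤ 25.94)
                = 1 - F(25.94)
                = 1 - 0.941111
                = 0.058889

So there's approximately a 5.9% chance that X exceeds 25.94.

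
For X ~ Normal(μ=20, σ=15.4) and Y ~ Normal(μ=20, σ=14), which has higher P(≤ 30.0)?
Y has higher probability (P(Y ≤ 30.0) = 0.7625 > P(X ≤ 30.0) = 0.7419)

Compute P(≤ 30.0) for each distribution:

X ~ Normal(μ=20, σ=15.4):
P(X ≤ 30.0) = 0.7419

Y ~ Normal(μ=20, σ=14):
P(Y ≤ 30.0) = 0.7625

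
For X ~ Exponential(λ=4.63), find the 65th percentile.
0.2267

We have X ~ Exponential(λ=4.63).

We want to find x such that P(X ≤ x) = 0.65.

This is the 65th percentile, which means 65% of values fall below this point.

Using the inverse CDF (quantile function):
x = F⁻¹(0.65) = 0.2267

Verification: P(X ≤ 0.2267) = 0.65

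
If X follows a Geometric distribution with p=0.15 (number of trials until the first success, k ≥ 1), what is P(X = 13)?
0.021336

We have X ~ Geometric(p=0.15) (number of trials until the first success, k ≥ 1).

For a Geometric distribution, the PMF gives us the probability of each outcome.

Using the PMF formula:
P(X = 13) = 0.021336

Rounded to 4 decimal places: 0.0213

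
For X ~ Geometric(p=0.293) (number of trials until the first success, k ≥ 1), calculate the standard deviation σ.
2.8697

We have X ~ Geometric(p=0.293) (number of trials until the first success, k ≥ 1).

For a Geometric distribution with p=0.293 (number of trials until the first success, k ≥ 1):
σ = √Var(X) = 2.8697

The standard deviation is the square root of the variance.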